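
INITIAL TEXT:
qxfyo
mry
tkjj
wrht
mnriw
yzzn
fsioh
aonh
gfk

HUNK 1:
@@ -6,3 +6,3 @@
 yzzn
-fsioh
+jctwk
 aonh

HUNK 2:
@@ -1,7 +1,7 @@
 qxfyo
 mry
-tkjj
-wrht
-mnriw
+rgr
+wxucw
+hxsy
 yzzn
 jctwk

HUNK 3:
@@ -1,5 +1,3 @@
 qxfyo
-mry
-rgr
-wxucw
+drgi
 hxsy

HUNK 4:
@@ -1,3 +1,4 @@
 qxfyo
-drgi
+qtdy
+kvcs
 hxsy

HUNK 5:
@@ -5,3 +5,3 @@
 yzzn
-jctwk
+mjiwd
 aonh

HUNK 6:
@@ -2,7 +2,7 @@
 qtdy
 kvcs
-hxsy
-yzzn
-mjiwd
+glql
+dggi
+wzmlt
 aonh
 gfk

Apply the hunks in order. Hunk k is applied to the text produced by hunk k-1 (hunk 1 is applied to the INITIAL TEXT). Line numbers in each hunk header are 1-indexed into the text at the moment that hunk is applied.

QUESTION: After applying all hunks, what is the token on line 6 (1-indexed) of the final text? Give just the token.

Hunk 1: at line 6 remove [fsioh] add [jctwk] -> 9 lines: qxfyo mry tkjj wrht mnriw yzzn jctwk aonh gfk
Hunk 2: at line 1 remove [tkjj,wrht,mnriw] add [rgr,wxucw,hxsy] -> 9 lines: qxfyo mry rgr wxucw hxsy yzzn jctwk aonh gfk
Hunk 3: at line 1 remove [mry,rgr,wxucw] add [drgi] -> 7 lines: qxfyo drgi hxsy yzzn jctwk aonh gfk
Hunk 4: at line 1 remove [drgi] add [qtdy,kvcs] -> 8 lines: qxfyo qtdy kvcs hxsy yzzn jctwk aonh gfk
Hunk 5: at line 5 remove [jctwk] add [mjiwd] -> 8 lines: qxfyo qtdy kvcs hxsy yzzn mjiwd aonh gfk
Hunk 6: at line 2 remove [hxsy,yzzn,mjiwd] add [glql,dggi,wzmlt] -> 8 lines: qxfyo qtdy kvcs glql dggi wzmlt aonh gfk
Final line 6: wzmlt

Answer: wzmlt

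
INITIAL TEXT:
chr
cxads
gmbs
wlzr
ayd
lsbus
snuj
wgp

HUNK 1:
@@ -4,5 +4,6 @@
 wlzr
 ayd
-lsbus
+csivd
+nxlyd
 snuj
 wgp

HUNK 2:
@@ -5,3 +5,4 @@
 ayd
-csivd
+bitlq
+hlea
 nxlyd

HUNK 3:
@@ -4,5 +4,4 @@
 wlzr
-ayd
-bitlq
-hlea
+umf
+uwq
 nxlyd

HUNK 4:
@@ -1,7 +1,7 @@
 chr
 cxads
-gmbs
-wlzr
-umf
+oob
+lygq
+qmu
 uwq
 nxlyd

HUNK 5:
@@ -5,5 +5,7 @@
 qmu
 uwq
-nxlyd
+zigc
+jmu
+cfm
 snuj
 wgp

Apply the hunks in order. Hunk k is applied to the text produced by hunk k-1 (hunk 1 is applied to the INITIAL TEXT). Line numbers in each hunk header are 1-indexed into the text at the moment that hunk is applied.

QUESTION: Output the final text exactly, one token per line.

Hunk 1: at line 4 remove [lsbus] add [csivd,nxlyd] -> 9 lines: chr cxads gmbs wlzr ayd csivd nxlyd snuj wgp
Hunk 2: at line 5 remove [csivd] add [bitlq,hlea] -> 10 lines: chr cxads gmbs wlzr ayd bitlq hlea nxlyd snuj wgp
Hunk 3: at line 4 remove [ayd,bitlq,hlea] add [umf,uwq] -> 9 lines: chr cxads gmbs wlzr umf uwq nxlyd snuj wgp
Hunk 4: at line 1 remove [gmbs,wlzr,umf] add [oob,lygq,qmu] -> 9 lines: chr cxads oob lygq qmu uwq nxlyd snuj wgp
Hunk 5: at line 5 remove [nxlyd] add [zigc,jmu,cfm] -> 11 lines: chr cxads oob lygq qmu uwq zigc jmu cfm snuj wgp

Answer: chr
cxads
oob
lygq
qmu
uwq
zigc
jmu
cfm
snuj
wgp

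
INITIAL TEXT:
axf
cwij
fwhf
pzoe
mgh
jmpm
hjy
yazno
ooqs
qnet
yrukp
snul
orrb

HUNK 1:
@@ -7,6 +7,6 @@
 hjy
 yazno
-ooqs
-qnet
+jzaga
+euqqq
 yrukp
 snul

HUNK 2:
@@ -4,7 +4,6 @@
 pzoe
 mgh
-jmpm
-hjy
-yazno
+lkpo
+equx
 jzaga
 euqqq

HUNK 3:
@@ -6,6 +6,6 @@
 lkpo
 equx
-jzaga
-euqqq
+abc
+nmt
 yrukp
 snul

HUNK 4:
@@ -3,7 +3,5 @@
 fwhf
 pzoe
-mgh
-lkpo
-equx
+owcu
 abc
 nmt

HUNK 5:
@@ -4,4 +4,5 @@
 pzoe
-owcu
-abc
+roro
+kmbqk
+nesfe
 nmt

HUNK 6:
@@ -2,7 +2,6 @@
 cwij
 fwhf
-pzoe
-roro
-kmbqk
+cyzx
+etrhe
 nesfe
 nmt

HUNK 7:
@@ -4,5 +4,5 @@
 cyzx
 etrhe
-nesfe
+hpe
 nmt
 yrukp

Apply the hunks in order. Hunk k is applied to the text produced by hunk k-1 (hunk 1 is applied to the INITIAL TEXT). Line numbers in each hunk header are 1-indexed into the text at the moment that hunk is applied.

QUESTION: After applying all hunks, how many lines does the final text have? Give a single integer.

Answer: 10

Derivation:
Hunk 1: at line 7 remove [ooqs,qnet] add [jzaga,euqqq] -> 13 lines: axf cwij fwhf pzoe mgh jmpm hjy yazno jzaga euqqq yrukp snul orrb
Hunk 2: at line 4 remove [jmpm,hjy,yazno] add [lkpo,equx] -> 12 lines: axf cwij fwhf pzoe mgh lkpo equx jzaga euqqq yrukp snul orrb
Hunk 3: at line 6 remove [jzaga,euqqq] add [abc,nmt] -> 12 lines: axf cwij fwhf pzoe mgh lkpo equx abc nmt yrukp snul orrb
Hunk 4: at line 3 remove [mgh,lkpo,equx] add [owcu] -> 10 lines: axf cwij fwhf pzoe owcu abc nmt yrukp snul orrb
Hunk 5: at line 4 remove [owcu,abc] add [roro,kmbqk,nesfe] -> 11 lines: axf cwij fwhf pzoe roro kmbqk nesfe nmt yrukp snul orrb
Hunk 6: at line 2 remove [pzoe,roro,kmbqk] add [cyzx,etrhe] -> 10 lines: axf cwij fwhf cyzx etrhe nesfe nmt yrukp snul orrb
Hunk 7: at line 4 remove [nesfe] add [hpe] -> 10 lines: axf cwij fwhf cyzx etrhe hpe nmt yrukp snul orrb
Final line count: 10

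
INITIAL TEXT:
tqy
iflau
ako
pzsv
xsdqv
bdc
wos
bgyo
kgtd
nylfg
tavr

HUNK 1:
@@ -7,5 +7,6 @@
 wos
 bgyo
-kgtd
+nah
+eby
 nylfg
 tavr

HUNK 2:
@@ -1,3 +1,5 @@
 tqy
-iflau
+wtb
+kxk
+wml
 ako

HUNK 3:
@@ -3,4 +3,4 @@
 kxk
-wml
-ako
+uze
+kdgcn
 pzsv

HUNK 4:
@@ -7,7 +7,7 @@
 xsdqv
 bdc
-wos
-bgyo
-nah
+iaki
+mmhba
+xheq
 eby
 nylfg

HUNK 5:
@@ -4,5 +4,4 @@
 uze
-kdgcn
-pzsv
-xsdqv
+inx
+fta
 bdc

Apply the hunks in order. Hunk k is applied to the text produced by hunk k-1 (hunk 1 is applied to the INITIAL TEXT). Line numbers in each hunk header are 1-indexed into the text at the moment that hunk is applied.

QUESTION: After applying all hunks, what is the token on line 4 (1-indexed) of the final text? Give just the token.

Answer: uze

Derivation:
Hunk 1: at line 7 remove [kgtd] add [nah,eby] -> 12 lines: tqy iflau ako pzsv xsdqv bdc wos bgyo nah eby nylfg tavr
Hunk 2: at line 1 remove [iflau] add [wtb,kxk,wml] -> 14 lines: tqy wtb kxk wml ako pzsv xsdqv bdc wos bgyo nah eby nylfg tavr
Hunk 3: at line 3 remove [wml,ako] add [uze,kdgcn] -> 14 lines: tqy wtb kxk uze kdgcn pzsv xsdqv bdc wos bgyo nah eby nylfg tavr
Hunk 4: at line 7 remove [wos,bgyo,nah] add [iaki,mmhba,xheq] -> 14 lines: tqy wtb kxk uze kdgcn pzsv xsdqv bdc iaki mmhba xheq eby nylfg tavr
Hunk 5: at line 4 remove [kdgcn,pzsv,xsdqv] add [inx,fta] -> 13 lines: tqy wtb kxk uze inx fta bdc iaki mmhba xheq eby nylfg tavr
Final line 4: uze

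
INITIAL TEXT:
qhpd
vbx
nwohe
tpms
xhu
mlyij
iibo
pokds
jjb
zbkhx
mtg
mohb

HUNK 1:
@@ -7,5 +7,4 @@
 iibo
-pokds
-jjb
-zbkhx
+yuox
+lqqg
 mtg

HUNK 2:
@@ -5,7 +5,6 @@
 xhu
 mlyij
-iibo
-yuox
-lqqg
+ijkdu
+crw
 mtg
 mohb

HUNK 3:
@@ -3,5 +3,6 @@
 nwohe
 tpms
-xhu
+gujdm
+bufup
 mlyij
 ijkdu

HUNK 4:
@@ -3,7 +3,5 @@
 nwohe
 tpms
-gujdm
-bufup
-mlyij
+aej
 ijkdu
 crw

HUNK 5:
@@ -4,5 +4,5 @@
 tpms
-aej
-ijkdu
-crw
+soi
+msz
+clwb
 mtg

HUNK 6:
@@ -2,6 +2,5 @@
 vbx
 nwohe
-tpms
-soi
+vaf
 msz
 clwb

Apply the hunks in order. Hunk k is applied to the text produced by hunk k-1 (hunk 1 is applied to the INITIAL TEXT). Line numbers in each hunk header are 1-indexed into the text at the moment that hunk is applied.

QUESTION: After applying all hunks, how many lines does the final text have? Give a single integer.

Hunk 1: at line 7 remove [pokds,jjb,zbkhx] add [yuox,lqqg] -> 11 lines: qhpd vbx nwohe tpms xhu mlyij iibo yuox lqqg mtg mohb
Hunk 2: at line 5 remove [iibo,yuox,lqqg] add [ijkdu,crw] -> 10 lines: qhpd vbx nwohe tpms xhu mlyij ijkdu crw mtg mohb
Hunk 3: at line 3 remove [xhu] add [gujdm,bufup] -> 11 lines: qhpd vbx nwohe tpms gujdm bufup mlyij ijkdu crw mtg mohb
Hunk 4: at line 3 remove [gujdm,bufup,mlyij] add [aej] -> 9 lines: qhpd vbx nwohe tpms aej ijkdu crw mtg mohb
Hunk 5: at line 4 remove [aej,ijkdu,crw] add [soi,msz,clwb] -> 9 lines: qhpd vbx nwohe tpms soi msz clwb mtg mohb
Hunk 6: at line 2 remove [tpms,soi] add [vaf] -> 8 lines: qhpd vbx nwohe vaf msz clwb mtg mohb
Final line count: 8

Answer: 8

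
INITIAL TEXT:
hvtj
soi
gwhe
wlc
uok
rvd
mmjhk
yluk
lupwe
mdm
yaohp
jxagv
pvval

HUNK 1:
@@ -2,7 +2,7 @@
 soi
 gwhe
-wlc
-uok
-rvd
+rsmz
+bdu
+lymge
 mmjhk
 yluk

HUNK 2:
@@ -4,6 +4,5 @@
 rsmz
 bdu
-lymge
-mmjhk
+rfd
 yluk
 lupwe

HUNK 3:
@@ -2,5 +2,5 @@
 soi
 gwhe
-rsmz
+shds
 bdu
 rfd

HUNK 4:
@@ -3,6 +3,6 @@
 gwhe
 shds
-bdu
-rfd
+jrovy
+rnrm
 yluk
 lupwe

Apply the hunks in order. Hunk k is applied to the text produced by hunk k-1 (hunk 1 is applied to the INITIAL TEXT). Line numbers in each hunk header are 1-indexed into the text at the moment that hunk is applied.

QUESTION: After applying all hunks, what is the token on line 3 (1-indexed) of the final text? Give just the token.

Answer: gwhe

Derivation:
Hunk 1: at line 2 remove [wlc,uok,rvd] add [rsmz,bdu,lymge] -> 13 lines: hvtj soi gwhe rsmz bdu lymge mmjhk yluk lupwe mdm yaohp jxagv pvval
Hunk 2: at line 4 remove [lymge,mmjhk] add [rfd] -> 12 lines: hvtj soi gwhe rsmz bdu rfd yluk lupwe mdm yaohp jxagv pvval
Hunk 3: at line 2 remove [rsmz] add [shds] -> 12 lines: hvtj soi gwhe shds bdu rfd yluk lupwe mdm yaohp jxagv pvval
Hunk 4: at line 3 remove [bdu,rfd] add [jrovy,rnrm] -> 12 lines: hvtj soi gwhe shds jrovy rnrm yluk lupwe mdm yaohp jxagv pvval
Final line 3: gwhe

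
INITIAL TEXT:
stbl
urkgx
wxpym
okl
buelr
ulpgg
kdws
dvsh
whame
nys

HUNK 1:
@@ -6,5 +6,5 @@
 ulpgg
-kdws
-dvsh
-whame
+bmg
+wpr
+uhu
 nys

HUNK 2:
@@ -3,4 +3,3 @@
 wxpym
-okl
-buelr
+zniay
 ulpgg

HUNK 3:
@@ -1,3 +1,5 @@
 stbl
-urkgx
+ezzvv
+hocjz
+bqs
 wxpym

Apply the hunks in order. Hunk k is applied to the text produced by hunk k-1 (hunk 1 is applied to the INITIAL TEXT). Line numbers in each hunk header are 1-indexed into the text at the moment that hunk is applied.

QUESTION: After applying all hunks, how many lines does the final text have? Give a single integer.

Answer: 11

Derivation:
Hunk 1: at line 6 remove [kdws,dvsh,whame] add [bmg,wpr,uhu] -> 10 lines: stbl urkgx wxpym okl buelr ulpgg bmg wpr uhu nys
Hunk 2: at line 3 remove [okl,buelr] add [zniay] -> 9 lines: stbl urkgx wxpym zniay ulpgg bmg wpr uhu nys
Hunk 3: at line 1 remove [urkgx] add [ezzvv,hocjz,bqs] -> 11 lines: stbl ezzvv hocjz bqs wxpym zniay ulpgg bmg wpr uhu nys
Final line count: 11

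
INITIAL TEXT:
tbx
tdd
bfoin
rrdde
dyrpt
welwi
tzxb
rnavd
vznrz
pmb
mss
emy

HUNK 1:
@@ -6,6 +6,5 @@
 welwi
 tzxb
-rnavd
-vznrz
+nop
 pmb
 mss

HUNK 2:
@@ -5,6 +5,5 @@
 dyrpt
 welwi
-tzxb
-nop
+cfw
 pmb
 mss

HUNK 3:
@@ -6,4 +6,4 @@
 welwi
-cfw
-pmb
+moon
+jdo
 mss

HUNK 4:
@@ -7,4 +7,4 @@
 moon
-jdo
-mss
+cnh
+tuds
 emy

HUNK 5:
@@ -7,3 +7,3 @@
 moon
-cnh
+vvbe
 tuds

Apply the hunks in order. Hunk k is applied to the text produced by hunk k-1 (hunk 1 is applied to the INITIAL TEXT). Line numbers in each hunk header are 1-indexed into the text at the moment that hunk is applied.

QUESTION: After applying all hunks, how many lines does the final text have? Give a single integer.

Hunk 1: at line 6 remove [rnavd,vznrz] add [nop] -> 11 lines: tbx tdd bfoin rrdde dyrpt welwi tzxb nop pmb mss emy
Hunk 2: at line 5 remove [tzxb,nop] add [cfw] -> 10 lines: tbx tdd bfoin rrdde dyrpt welwi cfw pmb mss emy
Hunk 3: at line 6 remove [cfw,pmb] add [moon,jdo] -> 10 lines: tbx tdd bfoin rrdde dyrpt welwi moon jdo mss emy
Hunk 4: at line 7 remove [jdo,mss] add [cnh,tuds] -> 10 lines: tbx tdd bfoin rrdde dyrpt welwi moon cnh tuds emy
Hunk 5: at line 7 remove [cnh] add [vvbe] -> 10 lines: tbx tdd bfoin rrdde dyrpt welwi moon vvbe tuds emy
Final line count: 10

Answer: 10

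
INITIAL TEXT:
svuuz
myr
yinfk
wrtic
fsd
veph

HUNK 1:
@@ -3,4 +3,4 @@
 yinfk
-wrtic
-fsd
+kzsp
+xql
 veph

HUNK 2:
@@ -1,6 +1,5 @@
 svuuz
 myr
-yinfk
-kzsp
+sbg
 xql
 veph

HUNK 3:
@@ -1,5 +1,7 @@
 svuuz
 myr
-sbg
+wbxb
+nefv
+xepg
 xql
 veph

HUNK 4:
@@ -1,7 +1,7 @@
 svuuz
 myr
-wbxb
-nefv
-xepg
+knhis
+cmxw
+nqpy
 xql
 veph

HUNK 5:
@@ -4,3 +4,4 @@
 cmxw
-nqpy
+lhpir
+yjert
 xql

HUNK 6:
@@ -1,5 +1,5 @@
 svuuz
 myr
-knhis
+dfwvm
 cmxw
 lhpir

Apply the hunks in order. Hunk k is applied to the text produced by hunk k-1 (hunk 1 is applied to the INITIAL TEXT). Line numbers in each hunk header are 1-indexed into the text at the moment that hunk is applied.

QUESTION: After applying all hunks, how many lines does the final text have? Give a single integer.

Hunk 1: at line 3 remove [wrtic,fsd] add [kzsp,xql] -> 6 lines: svuuz myr yinfk kzsp xql veph
Hunk 2: at line 1 remove [yinfk,kzsp] add [sbg] -> 5 lines: svuuz myr sbg xql veph
Hunk 3: at line 1 remove [sbg] add [wbxb,nefv,xepg] -> 7 lines: svuuz myr wbxb nefv xepg xql veph
Hunk 4: at line 1 remove [wbxb,nefv,xepg] add [knhis,cmxw,nqpy] -> 7 lines: svuuz myr knhis cmxw nqpy xql veph
Hunk 5: at line 4 remove [nqpy] add [lhpir,yjert] -> 8 lines: svuuz myr knhis cmxw lhpir yjert xql veph
Hunk 6: at line 1 remove [knhis] add [dfwvm] -> 8 lines: svuuz myr dfwvm cmxw lhpir yjert xql veph
Final line count: 8

Answer: 8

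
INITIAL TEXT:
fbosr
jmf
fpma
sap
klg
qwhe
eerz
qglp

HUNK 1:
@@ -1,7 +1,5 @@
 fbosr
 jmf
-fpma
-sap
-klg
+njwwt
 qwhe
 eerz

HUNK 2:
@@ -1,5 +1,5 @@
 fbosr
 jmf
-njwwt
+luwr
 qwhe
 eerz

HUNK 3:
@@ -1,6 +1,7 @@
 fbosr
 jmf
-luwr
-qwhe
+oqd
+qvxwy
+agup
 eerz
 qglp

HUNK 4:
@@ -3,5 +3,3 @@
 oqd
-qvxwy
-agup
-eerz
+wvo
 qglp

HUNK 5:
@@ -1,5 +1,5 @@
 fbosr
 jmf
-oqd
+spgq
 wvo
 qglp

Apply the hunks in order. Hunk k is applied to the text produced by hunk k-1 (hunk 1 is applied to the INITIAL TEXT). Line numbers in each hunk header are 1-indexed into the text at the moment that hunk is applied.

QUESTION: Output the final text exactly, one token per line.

Hunk 1: at line 1 remove [fpma,sap,klg] add [njwwt] -> 6 lines: fbosr jmf njwwt qwhe eerz qglp
Hunk 2: at line 1 remove [njwwt] add [luwr] -> 6 lines: fbosr jmf luwr qwhe eerz qglp
Hunk 3: at line 1 remove [luwr,qwhe] add [oqd,qvxwy,agup] -> 7 lines: fbosr jmf oqd qvxwy agup eerz qglp
Hunk 4: at line 3 remove [qvxwy,agup,eerz] add [wvo] -> 5 lines: fbosr jmf oqd wvo qglp
Hunk 5: at line 1 remove [oqd] add [spgq] -> 5 lines: fbosr jmf spgq wvo qglp

Answer: fbosr
jmf
spgq
wvo
qglp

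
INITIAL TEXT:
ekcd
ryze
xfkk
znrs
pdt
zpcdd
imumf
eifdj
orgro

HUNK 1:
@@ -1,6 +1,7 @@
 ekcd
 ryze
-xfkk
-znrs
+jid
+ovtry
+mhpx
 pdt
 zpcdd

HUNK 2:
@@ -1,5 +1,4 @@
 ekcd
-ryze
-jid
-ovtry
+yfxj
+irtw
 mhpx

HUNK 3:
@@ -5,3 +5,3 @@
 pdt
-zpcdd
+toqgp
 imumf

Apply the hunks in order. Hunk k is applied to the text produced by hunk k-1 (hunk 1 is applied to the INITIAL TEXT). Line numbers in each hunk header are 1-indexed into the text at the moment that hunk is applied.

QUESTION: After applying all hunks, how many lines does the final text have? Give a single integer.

Hunk 1: at line 1 remove [xfkk,znrs] add [jid,ovtry,mhpx] -> 10 lines: ekcd ryze jid ovtry mhpx pdt zpcdd imumf eifdj orgro
Hunk 2: at line 1 remove [ryze,jid,ovtry] add [yfxj,irtw] -> 9 lines: ekcd yfxj irtw mhpx pdt zpcdd imumf eifdj orgro
Hunk 3: at line 5 remove [zpcdd] add [toqgp] -> 9 lines: ekcd yfxj irtw mhpx pdt toqgp imumf eifdj orgro
Final line count: 9

Answer: 9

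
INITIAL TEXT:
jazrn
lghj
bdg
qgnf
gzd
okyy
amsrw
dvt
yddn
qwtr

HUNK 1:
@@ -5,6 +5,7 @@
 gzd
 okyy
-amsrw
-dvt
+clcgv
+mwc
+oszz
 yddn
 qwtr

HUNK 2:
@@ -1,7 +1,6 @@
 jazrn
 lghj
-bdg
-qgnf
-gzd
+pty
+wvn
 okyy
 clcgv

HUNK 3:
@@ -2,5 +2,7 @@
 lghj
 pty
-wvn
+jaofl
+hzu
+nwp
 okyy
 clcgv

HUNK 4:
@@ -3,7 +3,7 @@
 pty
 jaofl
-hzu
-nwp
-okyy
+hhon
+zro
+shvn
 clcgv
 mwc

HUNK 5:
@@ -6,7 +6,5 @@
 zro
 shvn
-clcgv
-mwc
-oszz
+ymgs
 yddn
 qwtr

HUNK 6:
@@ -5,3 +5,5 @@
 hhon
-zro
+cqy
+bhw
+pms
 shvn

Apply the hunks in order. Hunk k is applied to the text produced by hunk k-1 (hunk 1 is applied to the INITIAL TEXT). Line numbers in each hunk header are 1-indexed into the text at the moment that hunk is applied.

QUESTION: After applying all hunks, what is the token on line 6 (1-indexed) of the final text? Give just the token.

Answer: cqy

Derivation:
Hunk 1: at line 5 remove [amsrw,dvt] add [clcgv,mwc,oszz] -> 11 lines: jazrn lghj bdg qgnf gzd okyy clcgv mwc oszz yddn qwtr
Hunk 2: at line 1 remove [bdg,qgnf,gzd] add [pty,wvn] -> 10 lines: jazrn lghj pty wvn okyy clcgv mwc oszz yddn qwtr
Hunk 3: at line 2 remove [wvn] add [jaofl,hzu,nwp] -> 12 lines: jazrn lghj pty jaofl hzu nwp okyy clcgv mwc oszz yddn qwtr
Hunk 4: at line 3 remove [hzu,nwp,okyy] add [hhon,zro,shvn] -> 12 lines: jazrn lghj pty jaofl hhon zro shvn clcgv mwc oszz yddn qwtr
Hunk 5: at line 6 remove [clcgv,mwc,oszz] add [ymgs] -> 10 lines: jazrn lghj pty jaofl hhon zro shvn ymgs yddn qwtr
Hunk 6: at line 5 remove [zro] add [cqy,bhw,pms] -> 12 lines: jazrn lghj pty jaofl hhon cqy bhw pms shvn ymgs yddn qwtr
Final line 6: cqy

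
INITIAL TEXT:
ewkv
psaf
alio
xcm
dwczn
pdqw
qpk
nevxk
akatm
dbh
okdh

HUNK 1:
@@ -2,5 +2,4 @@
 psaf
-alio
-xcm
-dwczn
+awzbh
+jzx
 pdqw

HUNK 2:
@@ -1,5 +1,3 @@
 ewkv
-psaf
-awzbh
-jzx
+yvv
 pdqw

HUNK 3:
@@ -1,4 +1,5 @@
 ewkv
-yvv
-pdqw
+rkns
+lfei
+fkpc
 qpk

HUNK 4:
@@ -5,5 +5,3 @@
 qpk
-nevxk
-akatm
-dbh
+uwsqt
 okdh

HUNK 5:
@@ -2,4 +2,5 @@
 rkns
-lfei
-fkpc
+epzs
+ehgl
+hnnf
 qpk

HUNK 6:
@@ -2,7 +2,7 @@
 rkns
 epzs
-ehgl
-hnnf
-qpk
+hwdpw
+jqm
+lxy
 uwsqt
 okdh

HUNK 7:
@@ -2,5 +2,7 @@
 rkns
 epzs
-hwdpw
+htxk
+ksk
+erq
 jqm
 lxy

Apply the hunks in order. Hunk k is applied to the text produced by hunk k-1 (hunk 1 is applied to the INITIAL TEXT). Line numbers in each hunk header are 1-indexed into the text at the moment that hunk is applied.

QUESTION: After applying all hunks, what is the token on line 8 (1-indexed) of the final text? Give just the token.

Answer: lxy

Derivation:
Hunk 1: at line 2 remove [alio,xcm,dwczn] add [awzbh,jzx] -> 10 lines: ewkv psaf awzbh jzx pdqw qpk nevxk akatm dbh okdh
Hunk 2: at line 1 remove [psaf,awzbh,jzx] add [yvv] -> 8 lines: ewkv yvv pdqw qpk nevxk akatm dbh okdh
Hunk 3: at line 1 remove [yvv,pdqw] add [rkns,lfei,fkpc] -> 9 lines: ewkv rkns lfei fkpc qpk nevxk akatm dbh okdh
Hunk 4: at line 5 remove [nevxk,akatm,dbh] add [uwsqt] -> 7 lines: ewkv rkns lfei fkpc qpk uwsqt okdh
Hunk 5: at line 2 remove [lfei,fkpc] add [epzs,ehgl,hnnf] -> 8 lines: ewkv rkns epzs ehgl hnnf qpk uwsqt okdh
Hunk 6: at line 2 remove [ehgl,hnnf,qpk] add [hwdpw,jqm,lxy] -> 8 lines: ewkv rkns epzs hwdpw jqm lxy uwsqt okdh
Hunk 7: at line 2 remove [hwdpw] add [htxk,ksk,erq] -> 10 lines: ewkv rkns epzs htxk ksk erq jqm lxy uwsqt okdh
Final line 8: lxy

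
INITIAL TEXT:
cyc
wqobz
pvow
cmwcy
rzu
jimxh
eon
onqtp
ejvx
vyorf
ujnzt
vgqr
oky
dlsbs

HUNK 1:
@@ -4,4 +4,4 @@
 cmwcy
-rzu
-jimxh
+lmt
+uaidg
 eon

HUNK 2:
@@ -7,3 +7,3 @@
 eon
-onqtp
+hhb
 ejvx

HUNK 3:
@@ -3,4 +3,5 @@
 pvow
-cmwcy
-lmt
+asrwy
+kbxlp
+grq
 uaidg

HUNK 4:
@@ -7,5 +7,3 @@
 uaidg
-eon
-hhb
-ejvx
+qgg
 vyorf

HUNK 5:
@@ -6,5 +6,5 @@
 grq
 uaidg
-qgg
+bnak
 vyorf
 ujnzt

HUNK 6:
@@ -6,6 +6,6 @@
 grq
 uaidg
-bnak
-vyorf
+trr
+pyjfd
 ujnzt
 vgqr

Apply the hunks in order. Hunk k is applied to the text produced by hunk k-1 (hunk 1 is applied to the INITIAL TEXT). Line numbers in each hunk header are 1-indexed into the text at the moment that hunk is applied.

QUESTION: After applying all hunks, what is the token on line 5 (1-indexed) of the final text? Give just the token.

Answer: kbxlp

Derivation:
Hunk 1: at line 4 remove [rzu,jimxh] add [lmt,uaidg] -> 14 lines: cyc wqobz pvow cmwcy lmt uaidg eon onqtp ejvx vyorf ujnzt vgqr oky dlsbs
Hunk 2: at line 7 remove [onqtp] add [hhb] -> 14 lines: cyc wqobz pvow cmwcy lmt uaidg eon hhb ejvx vyorf ujnzt vgqr oky dlsbs
Hunk 3: at line 3 remove [cmwcy,lmt] add [asrwy,kbxlp,grq] -> 15 lines: cyc wqobz pvow asrwy kbxlp grq uaidg eon hhb ejvx vyorf ujnzt vgqr oky dlsbs
Hunk 4: at line 7 remove [eon,hhb,ejvx] add [qgg] -> 13 lines: cyc wqobz pvow asrwy kbxlp grq uaidg qgg vyorf ujnzt vgqr oky dlsbs
Hunk 5: at line 6 remove [qgg] add [bnak] -> 13 lines: cyc wqobz pvow asrwy kbxlp grq uaidg bnak vyorf ujnzt vgqr oky dlsbs
Hunk 6: at line 6 remove [bnak,vyorf] add [trr,pyjfd] -> 13 lines: cyc wqobz pvow asrwy kbxlp grq uaidg trr pyjfd ujnzt vgqr oky dlsbs
Final line 5: kbxlp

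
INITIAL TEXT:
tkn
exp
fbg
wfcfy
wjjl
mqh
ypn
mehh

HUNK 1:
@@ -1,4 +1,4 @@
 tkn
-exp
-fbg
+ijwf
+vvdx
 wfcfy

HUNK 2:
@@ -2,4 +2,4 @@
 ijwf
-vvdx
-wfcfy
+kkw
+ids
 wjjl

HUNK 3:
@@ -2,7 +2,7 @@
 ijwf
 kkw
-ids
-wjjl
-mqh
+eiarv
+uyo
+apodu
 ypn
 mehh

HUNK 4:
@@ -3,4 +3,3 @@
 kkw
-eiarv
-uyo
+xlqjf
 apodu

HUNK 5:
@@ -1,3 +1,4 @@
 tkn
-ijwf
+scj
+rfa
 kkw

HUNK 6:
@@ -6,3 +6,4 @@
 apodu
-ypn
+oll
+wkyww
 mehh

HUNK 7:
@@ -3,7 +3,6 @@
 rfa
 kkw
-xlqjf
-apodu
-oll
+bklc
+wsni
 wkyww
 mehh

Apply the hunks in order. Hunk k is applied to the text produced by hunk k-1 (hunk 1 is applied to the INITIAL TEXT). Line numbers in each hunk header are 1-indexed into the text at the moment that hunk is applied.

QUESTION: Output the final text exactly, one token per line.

Answer: tkn
scj
rfa
kkw
bklc
wsni
wkyww
mehh

Derivation:
Hunk 1: at line 1 remove [exp,fbg] add [ijwf,vvdx] -> 8 lines: tkn ijwf vvdx wfcfy wjjl mqh ypn mehh
Hunk 2: at line 2 remove [vvdx,wfcfy] add [kkw,ids] -> 8 lines: tkn ijwf kkw ids wjjl mqh ypn mehh
Hunk 3: at line 2 remove [ids,wjjl,mqh] add [eiarv,uyo,apodu] -> 8 lines: tkn ijwf kkw eiarv uyo apodu ypn mehh
Hunk 4: at line 3 remove [eiarv,uyo] add [xlqjf] -> 7 lines: tkn ijwf kkw xlqjf apodu ypn mehh
Hunk 5: at line 1 remove [ijwf] add [scj,rfa] -> 8 lines: tkn scj rfa kkw xlqjf apodu ypn mehh
Hunk 6: at line 6 remove [ypn] add [oll,wkyww] -> 9 lines: tkn scj rfa kkw xlqjf apodu oll wkyww mehh
Hunk 7: at line 3 remove [xlqjf,apodu,oll] add [bklc,wsni] -> 8 lines: tkn scj rfa kkw bklc wsni wkyww mehh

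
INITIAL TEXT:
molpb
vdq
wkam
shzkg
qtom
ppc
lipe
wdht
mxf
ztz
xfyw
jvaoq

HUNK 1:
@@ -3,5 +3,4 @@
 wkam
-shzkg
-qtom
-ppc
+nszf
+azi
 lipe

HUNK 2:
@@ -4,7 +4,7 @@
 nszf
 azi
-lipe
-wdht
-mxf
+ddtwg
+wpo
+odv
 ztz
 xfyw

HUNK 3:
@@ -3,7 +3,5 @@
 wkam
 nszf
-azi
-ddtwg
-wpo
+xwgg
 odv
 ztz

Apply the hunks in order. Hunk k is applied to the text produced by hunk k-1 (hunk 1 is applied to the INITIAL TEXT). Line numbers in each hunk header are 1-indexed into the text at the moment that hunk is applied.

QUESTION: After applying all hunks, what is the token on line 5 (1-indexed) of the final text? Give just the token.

Answer: xwgg

Derivation:
Hunk 1: at line 3 remove [shzkg,qtom,ppc] add [nszf,azi] -> 11 lines: molpb vdq wkam nszf azi lipe wdht mxf ztz xfyw jvaoq
Hunk 2: at line 4 remove [lipe,wdht,mxf] add [ddtwg,wpo,odv] -> 11 lines: molpb vdq wkam nszf azi ddtwg wpo odv ztz xfyw jvaoq
Hunk 3: at line 3 remove [azi,ddtwg,wpo] add [xwgg] -> 9 lines: molpb vdq wkam nszf xwgg odv ztz xfyw jvaoq
Final line 5: xwgg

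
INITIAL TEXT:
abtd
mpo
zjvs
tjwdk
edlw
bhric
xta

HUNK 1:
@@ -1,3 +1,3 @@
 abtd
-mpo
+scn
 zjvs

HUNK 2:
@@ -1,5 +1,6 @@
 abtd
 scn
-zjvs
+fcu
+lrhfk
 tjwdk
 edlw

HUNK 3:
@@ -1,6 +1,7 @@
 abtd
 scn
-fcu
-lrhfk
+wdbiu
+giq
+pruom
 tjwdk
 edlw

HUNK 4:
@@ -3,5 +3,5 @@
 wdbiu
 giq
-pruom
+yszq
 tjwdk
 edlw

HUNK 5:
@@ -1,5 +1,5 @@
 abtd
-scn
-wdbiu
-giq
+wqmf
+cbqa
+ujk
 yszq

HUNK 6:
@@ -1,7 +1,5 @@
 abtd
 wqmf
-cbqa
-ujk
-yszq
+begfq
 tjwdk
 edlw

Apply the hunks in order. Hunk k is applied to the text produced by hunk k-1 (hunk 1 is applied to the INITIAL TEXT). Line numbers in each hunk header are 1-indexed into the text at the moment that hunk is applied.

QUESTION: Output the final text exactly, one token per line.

Answer: abtd
wqmf
begfq
tjwdk
edlw
bhric
xta

Derivation:
Hunk 1: at line 1 remove [mpo] add [scn] -> 7 lines: abtd scn zjvs tjwdk edlw bhric xta
Hunk 2: at line 1 remove [zjvs] add [fcu,lrhfk] -> 8 lines: abtd scn fcu lrhfk tjwdk edlw bhric xta
Hunk 3: at line 1 remove [fcu,lrhfk] add [wdbiu,giq,pruom] -> 9 lines: abtd scn wdbiu giq pruom tjwdk edlw bhric xta
Hunk 4: at line 3 remove [pruom] add [yszq] -> 9 lines: abtd scn wdbiu giq yszq tjwdk edlw bhric xta
Hunk 5: at line 1 remove [scn,wdbiu,giq] add [wqmf,cbqa,ujk] -> 9 lines: abtd wqmf cbqa ujk yszq tjwdk edlw bhric xta
Hunk 6: at line 1 remove [cbqa,ujk,yszq] add [begfq] -> 7 lines: abtd wqmf begfq tjwdk edlw bhric xta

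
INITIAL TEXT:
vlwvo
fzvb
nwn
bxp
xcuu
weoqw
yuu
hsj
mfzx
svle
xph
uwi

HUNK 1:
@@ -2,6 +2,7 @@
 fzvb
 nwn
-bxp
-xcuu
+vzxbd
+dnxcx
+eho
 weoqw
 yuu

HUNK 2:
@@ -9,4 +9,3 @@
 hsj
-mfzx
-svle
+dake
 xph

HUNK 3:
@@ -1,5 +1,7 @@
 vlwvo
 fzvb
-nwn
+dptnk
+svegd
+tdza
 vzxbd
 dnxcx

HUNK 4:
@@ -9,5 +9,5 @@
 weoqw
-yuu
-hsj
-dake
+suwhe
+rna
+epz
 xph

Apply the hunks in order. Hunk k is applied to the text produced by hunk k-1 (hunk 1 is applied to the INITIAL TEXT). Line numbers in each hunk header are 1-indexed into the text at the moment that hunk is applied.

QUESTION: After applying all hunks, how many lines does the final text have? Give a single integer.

Answer: 14

Derivation:
Hunk 1: at line 2 remove [bxp,xcuu] add [vzxbd,dnxcx,eho] -> 13 lines: vlwvo fzvb nwn vzxbd dnxcx eho weoqw yuu hsj mfzx svle xph uwi
Hunk 2: at line 9 remove [mfzx,svle] add [dake] -> 12 lines: vlwvo fzvb nwn vzxbd dnxcx eho weoqw yuu hsj dake xph uwi
Hunk 3: at line 1 remove [nwn] add [dptnk,svegd,tdza] -> 14 lines: vlwvo fzvb dptnk svegd tdza vzxbd dnxcx eho weoqw yuu hsj dake xph uwi
Hunk 4: at line 9 remove [yuu,hsj,dake] add [suwhe,rna,epz] -> 14 lines: vlwvo fzvb dptnk svegd tdza vzxbd dnxcx eho weoqw suwhe rna epz xph uwi
Final line count: 14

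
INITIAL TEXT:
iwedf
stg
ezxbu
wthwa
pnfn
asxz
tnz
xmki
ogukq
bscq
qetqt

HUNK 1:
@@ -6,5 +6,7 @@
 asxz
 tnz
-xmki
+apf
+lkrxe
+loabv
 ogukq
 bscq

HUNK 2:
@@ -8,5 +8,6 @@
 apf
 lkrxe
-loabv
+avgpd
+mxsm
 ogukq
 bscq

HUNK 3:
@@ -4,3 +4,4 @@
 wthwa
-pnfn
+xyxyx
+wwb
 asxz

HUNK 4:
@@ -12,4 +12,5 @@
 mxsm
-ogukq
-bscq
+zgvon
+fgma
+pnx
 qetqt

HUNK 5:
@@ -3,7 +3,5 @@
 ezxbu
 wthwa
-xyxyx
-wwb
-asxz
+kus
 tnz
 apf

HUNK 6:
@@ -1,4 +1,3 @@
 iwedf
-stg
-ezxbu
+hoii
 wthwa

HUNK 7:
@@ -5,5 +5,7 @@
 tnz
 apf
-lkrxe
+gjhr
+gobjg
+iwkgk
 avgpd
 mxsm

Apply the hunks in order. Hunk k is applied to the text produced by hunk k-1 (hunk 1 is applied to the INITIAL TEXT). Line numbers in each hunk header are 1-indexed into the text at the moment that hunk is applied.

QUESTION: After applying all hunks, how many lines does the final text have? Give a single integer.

Hunk 1: at line 6 remove [xmki] add [apf,lkrxe,loabv] -> 13 lines: iwedf stg ezxbu wthwa pnfn asxz tnz apf lkrxe loabv ogukq bscq qetqt
Hunk 2: at line 8 remove [loabv] add [avgpd,mxsm] -> 14 lines: iwedf stg ezxbu wthwa pnfn asxz tnz apf lkrxe avgpd mxsm ogukq bscq qetqt
Hunk 3: at line 4 remove [pnfn] add [xyxyx,wwb] -> 15 lines: iwedf stg ezxbu wthwa xyxyx wwb asxz tnz apf lkrxe avgpd mxsm ogukq bscq qetqt
Hunk 4: at line 12 remove [ogukq,bscq] add [zgvon,fgma,pnx] -> 16 lines: iwedf stg ezxbu wthwa xyxyx wwb asxz tnz apf lkrxe avgpd mxsm zgvon fgma pnx qetqt
Hunk 5: at line 3 remove [xyxyx,wwb,asxz] add [kus] -> 14 lines: iwedf stg ezxbu wthwa kus tnz apf lkrxe avgpd mxsm zgvon fgma pnx qetqt
Hunk 6: at line 1 remove [stg,ezxbu] add [hoii] -> 13 lines: iwedf hoii wthwa kus tnz apf lkrxe avgpd mxsm zgvon fgma pnx qetqt
Hunk 7: at line 5 remove [lkrxe] add [gjhr,gobjg,iwkgk] -> 15 lines: iwedf hoii wthwa kus tnz apf gjhr gobjg iwkgk avgpd mxsm zgvon fgma pnx qetqt
Final line count: 15

Answer: 15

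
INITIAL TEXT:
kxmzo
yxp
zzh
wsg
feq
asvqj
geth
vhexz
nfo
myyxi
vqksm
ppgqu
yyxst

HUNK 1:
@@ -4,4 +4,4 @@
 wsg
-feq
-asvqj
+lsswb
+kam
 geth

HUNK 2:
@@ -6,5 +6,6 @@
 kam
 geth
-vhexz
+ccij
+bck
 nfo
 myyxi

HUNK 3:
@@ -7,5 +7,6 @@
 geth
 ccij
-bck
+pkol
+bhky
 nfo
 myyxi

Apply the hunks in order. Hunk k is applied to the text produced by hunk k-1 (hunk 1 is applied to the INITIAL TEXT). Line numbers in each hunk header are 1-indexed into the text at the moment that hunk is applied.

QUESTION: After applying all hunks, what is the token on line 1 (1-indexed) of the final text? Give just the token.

Answer: kxmzo

Derivation:
Hunk 1: at line 4 remove [feq,asvqj] add [lsswb,kam] -> 13 lines: kxmzo yxp zzh wsg lsswb kam geth vhexz nfo myyxi vqksm ppgqu yyxst
Hunk 2: at line 6 remove [vhexz] add [ccij,bck] -> 14 lines: kxmzo yxp zzh wsg lsswb kam geth ccij bck nfo myyxi vqksm ppgqu yyxst
Hunk 3: at line 7 remove [bck] add [pkol,bhky] -> 15 lines: kxmzo yxp zzh wsg lsswb kam geth ccij pkol bhky nfo myyxi vqksm ppgqu yyxst
Final line 1: kxmzo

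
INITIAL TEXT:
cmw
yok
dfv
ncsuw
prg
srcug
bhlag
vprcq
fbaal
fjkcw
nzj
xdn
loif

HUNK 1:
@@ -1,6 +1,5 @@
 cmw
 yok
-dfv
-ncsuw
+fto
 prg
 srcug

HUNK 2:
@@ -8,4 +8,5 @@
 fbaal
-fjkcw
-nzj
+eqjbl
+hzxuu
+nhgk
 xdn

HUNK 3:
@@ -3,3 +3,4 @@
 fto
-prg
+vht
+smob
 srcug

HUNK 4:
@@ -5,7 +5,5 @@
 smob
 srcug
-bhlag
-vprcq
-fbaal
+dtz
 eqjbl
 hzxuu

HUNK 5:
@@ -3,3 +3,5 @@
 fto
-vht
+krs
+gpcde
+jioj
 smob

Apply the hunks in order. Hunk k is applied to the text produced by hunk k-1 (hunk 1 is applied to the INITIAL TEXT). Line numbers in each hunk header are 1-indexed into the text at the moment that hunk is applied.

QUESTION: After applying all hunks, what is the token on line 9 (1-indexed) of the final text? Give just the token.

Answer: dtz

Derivation:
Hunk 1: at line 1 remove [dfv,ncsuw] add [fto] -> 12 lines: cmw yok fto prg srcug bhlag vprcq fbaal fjkcw nzj xdn loif
Hunk 2: at line 8 remove [fjkcw,nzj] add [eqjbl,hzxuu,nhgk] -> 13 lines: cmw yok fto prg srcug bhlag vprcq fbaal eqjbl hzxuu nhgk xdn loif
Hunk 3: at line 3 remove [prg] add [vht,smob] -> 14 lines: cmw yok fto vht smob srcug bhlag vprcq fbaal eqjbl hzxuu nhgk xdn loif
Hunk 4: at line 5 remove [bhlag,vprcq,fbaal] add [dtz] -> 12 lines: cmw yok fto vht smob srcug dtz eqjbl hzxuu nhgk xdn loif
Hunk 5: at line 3 remove [vht] add [krs,gpcde,jioj] -> 14 lines: cmw yok fto krs gpcde jioj smob srcug dtz eqjbl hzxuu nhgk xdn loif
Final line 9: dtz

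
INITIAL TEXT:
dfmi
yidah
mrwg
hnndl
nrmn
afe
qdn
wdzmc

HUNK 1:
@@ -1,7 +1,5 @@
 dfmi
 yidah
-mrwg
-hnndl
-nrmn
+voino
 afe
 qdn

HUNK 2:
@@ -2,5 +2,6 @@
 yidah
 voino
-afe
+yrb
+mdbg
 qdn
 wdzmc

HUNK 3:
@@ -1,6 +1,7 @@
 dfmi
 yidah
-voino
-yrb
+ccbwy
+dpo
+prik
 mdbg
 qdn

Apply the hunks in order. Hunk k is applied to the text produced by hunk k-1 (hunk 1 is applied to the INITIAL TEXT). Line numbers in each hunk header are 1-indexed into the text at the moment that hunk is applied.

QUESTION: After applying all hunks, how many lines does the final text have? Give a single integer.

Hunk 1: at line 1 remove [mrwg,hnndl,nrmn] add [voino] -> 6 lines: dfmi yidah voino afe qdn wdzmc
Hunk 2: at line 2 remove [afe] add [yrb,mdbg] -> 7 lines: dfmi yidah voino yrb mdbg qdn wdzmc
Hunk 3: at line 1 remove [voino,yrb] add [ccbwy,dpo,prik] -> 8 lines: dfmi yidah ccbwy dpo prik mdbg qdn wdzmc
Final line count: 8

Answer: 8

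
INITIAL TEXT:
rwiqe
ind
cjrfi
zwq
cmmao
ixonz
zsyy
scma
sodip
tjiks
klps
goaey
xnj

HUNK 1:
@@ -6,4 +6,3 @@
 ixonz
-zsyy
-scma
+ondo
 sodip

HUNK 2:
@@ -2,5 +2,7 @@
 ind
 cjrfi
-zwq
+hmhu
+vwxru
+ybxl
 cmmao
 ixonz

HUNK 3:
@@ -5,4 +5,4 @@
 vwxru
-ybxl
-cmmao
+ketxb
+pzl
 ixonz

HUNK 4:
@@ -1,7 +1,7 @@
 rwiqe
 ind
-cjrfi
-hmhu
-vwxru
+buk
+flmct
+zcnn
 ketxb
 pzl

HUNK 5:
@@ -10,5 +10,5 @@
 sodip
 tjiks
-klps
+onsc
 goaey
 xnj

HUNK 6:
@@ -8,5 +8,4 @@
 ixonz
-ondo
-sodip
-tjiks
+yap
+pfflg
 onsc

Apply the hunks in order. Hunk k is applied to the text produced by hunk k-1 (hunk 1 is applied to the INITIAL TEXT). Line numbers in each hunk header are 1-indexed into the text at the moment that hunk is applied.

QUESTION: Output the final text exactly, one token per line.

Hunk 1: at line 6 remove [zsyy,scma] add [ondo] -> 12 lines: rwiqe ind cjrfi zwq cmmao ixonz ondo sodip tjiks klps goaey xnj
Hunk 2: at line 2 remove [zwq] add [hmhu,vwxru,ybxl] -> 14 lines: rwiqe ind cjrfi hmhu vwxru ybxl cmmao ixonz ondo sodip tjiks klps goaey xnj
Hunk 3: at line 5 remove [ybxl,cmmao] add [ketxb,pzl] -> 14 lines: rwiqe ind cjrfi hmhu vwxru ketxb pzl ixonz ondo sodip tjiks klps goaey xnj
Hunk 4: at line 1 remove [cjrfi,hmhu,vwxru] add [buk,flmct,zcnn] -> 14 lines: rwiqe ind buk flmct zcnn ketxb pzl ixonz ondo sodip tjiks klps goaey xnj
Hunk 5: at line 10 remove [klps] add [onsc] -> 14 lines: rwiqe ind buk flmct zcnn ketxb pzl ixonz ondo sodip tjiks onsc goaey xnj
Hunk 6: at line 8 remove [ondo,sodip,tjiks] add [yap,pfflg] -> 13 lines: rwiqe ind buk flmct zcnn ketxb pzl ixonz yap pfflg onsc goaey xnj

Answer: rwiqe
ind
buk
flmct
zcnn
ketxb
pzl
ixonz
yap
pfflg
onsc
goaey
xnj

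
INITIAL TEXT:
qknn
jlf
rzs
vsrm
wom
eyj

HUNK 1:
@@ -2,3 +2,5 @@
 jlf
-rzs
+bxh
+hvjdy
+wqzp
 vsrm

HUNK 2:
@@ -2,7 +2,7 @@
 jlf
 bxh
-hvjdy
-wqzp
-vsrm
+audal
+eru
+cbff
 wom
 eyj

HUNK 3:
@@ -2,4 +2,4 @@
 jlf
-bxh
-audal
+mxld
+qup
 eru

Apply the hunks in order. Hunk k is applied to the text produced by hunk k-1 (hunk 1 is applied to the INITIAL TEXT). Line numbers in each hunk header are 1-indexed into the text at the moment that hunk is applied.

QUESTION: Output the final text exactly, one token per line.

Answer: qknn
jlf
mxld
qup
eru
cbff
wom
eyj

Derivation:
Hunk 1: at line 2 remove [rzs] add [bxh,hvjdy,wqzp] -> 8 lines: qknn jlf bxh hvjdy wqzp vsrm wom eyj
Hunk 2: at line 2 remove [hvjdy,wqzp,vsrm] add [audal,eru,cbff] -> 8 lines: qknn jlf bxh audal eru cbff wom eyj
Hunk 3: at line 2 remove [bxh,audal] add [mxld,qup] -> 8 lines: qknn jlf mxld qup eru cbff wom eyj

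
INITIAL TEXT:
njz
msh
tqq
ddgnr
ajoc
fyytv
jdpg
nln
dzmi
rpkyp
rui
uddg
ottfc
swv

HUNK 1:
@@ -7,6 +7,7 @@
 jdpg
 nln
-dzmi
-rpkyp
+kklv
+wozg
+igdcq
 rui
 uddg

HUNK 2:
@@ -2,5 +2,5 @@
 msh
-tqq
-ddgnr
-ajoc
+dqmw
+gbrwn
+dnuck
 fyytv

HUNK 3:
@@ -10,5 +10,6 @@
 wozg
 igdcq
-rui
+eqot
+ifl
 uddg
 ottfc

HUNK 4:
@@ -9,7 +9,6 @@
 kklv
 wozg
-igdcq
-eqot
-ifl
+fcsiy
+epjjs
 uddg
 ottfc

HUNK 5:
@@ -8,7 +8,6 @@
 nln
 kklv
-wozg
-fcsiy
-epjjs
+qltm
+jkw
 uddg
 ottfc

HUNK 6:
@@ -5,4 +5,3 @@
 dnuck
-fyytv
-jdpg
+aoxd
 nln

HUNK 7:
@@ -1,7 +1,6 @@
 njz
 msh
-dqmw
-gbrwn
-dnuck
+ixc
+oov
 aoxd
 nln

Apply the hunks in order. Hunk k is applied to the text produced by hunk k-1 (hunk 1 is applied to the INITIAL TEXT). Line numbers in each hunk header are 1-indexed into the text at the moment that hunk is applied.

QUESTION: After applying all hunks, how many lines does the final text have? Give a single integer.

Answer: 12

Derivation:
Hunk 1: at line 7 remove [dzmi,rpkyp] add [kklv,wozg,igdcq] -> 15 lines: njz msh tqq ddgnr ajoc fyytv jdpg nln kklv wozg igdcq rui uddg ottfc swv
Hunk 2: at line 2 remove [tqq,ddgnr,ajoc] add [dqmw,gbrwn,dnuck] -> 15 lines: njz msh dqmw gbrwn dnuck fyytv jdpg nln kklv wozg igdcq rui uddg ottfc swv
Hunk 3: at line 10 remove [rui] add [eqot,ifl] -> 16 lines: njz msh dqmw gbrwn dnuck fyytv jdpg nln kklv wozg igdcq eqot ifl uddg ottfc swv
Hunk 4: at line 9 remove [igdcq,eqot,ifl] add [fcsiy,epjjs] -> 15 lines: njz msh dqmw gbrwn dnuck fyytv jdpg nln kklv wozg fcsiy epjjs uddg ottfc swv
Hunk 5: at line 8 remove [wozg,fcsiy,epjjs] add [qltm,jkw] -> 14 lines: njz msh dqmw gbrwn dnuck fyytv jdpg nln kklv qltm jkw uddg ottfc swv
Hunk 6: at line 5 remove [fyytv,jdpg] add [aoxd] -> 13 lines: njz msh dqmw gbrwn dnuck aoxd nln kklv qltm jkw uddg ottfc swv
Hunk 7: at line 1 remove [dqmw,gbrwn,dnuck] add [ixc,oov] -> 12 lines: njz msh ixc oov aoxd nln kklv qltm jkw uddg ottfc swv
Final line count: 12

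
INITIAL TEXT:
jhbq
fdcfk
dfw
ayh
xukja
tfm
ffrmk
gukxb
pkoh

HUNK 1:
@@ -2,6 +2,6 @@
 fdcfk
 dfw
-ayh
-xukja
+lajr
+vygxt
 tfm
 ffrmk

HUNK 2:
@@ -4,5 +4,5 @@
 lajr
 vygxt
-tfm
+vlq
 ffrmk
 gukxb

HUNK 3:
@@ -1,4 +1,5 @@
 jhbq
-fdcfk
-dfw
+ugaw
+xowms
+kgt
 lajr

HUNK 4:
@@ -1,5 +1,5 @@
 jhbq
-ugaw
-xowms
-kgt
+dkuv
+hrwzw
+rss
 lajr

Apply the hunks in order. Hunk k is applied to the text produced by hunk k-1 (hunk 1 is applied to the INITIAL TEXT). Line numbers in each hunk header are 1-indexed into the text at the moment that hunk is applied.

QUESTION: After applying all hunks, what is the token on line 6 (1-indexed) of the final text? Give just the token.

Answer: vygxt

Derivation:
Hunk 1: at line 2 remove [ayh,xukja] add [lajr,vygxt] -> 9 lines: jhbq fdcfk dfw lajr vygxt tfm ffrmk gukxb pkoh
Hunk 2: at line 4 remove [tfm] add [vlq] -> 9 lines: jhbq fdcfk dfw lajr vygxt vlq ffrmk gukxb pkoh
Hunk 3: at line 1 remove [fdcfk,dfw] add [ugaw,xowms,kgt] -> 10 lines: jhbq ugaw xowms kgt lajr vygxt vlq ffrmk gukxb pkoh
Hunk 4: at line 1 remove [ugaw,xowms,kgt] add [dkuv,hrwzw,rss] -> 10 lines: jhbq dkuv hrwzw rss lajr vygxt vlq ffrmk gukxb pkoh
Final line 6: vygxt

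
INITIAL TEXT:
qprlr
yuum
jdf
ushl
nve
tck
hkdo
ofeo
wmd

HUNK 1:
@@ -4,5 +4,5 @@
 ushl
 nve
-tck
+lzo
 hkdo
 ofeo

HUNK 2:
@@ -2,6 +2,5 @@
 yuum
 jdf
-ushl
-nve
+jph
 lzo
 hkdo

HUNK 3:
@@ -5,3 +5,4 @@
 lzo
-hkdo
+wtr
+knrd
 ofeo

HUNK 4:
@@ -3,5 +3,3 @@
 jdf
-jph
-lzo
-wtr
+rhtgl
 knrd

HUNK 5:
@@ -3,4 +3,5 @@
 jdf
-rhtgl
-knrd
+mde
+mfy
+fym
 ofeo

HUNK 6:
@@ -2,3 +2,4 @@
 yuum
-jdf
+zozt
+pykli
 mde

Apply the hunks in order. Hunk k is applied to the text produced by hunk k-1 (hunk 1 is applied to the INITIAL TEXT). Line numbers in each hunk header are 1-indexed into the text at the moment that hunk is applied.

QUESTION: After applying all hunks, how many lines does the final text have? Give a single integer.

Hunk 1: at line 4 remove [tck] add [lzo] -> 9 lines: qprlr yuum jdf ushl nve lzo hkdo ofeo wmd
Hunk 2: at line 2 remove [ushl,nve] add [jph] -> 8 lines: qprlr yuum jdf jph lzo hkdo ofeo wmd
Hunk 3: at line 5 remove [hkdo] add [wtr,knrd] -> 9 lines: qprlr yuum jdf jph lzo wtr knrd ofeo wmd
Hunk 4: at line 3 remove [jph,lzo,wtr] add [rhtgl] -> 7 lines: qprlr yuum jdf rhtgl knrd ofeo wmd
Hunk 5: at line 3 remove [rhtgl,knrd] add [mde,mfy,fym] -> 8 lines: qprlr yuum jdf mde mfy fym ofeo wmd
Hunk 6: at line 2 remove [jdf] add [zozt,pykli] -> 9 lines: qprlr yuum zozt pykli mde mfy fym ofeo wmd
Final line count: 9

Answer: 9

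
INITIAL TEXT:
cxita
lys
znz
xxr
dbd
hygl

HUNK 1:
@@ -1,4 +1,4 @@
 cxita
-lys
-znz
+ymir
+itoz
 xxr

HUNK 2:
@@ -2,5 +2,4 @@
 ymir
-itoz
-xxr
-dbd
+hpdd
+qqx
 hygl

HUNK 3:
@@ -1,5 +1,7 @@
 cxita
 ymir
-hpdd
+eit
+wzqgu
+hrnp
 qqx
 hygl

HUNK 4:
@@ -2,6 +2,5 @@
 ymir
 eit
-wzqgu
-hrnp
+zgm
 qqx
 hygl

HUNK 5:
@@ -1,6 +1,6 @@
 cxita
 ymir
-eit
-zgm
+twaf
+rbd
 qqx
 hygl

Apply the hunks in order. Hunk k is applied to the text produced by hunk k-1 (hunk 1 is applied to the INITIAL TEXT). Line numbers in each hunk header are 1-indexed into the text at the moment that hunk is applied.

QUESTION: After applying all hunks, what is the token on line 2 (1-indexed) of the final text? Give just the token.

Answer: ymir

Derivation:
Hunk 1: at line 1 remove [lys,znz] add [ymir,itoz] -> 6 lines: cxita ymir itoz xxr dbd hygl
Hunk 2: at line 2 remove [itoz,xxr,dbd] add [hpdd,qqx] -> 5 lines: cxita ymir hpdd qqx hygl
Hunk 3: at line 1 remove [hpdd] add [eit,wzqgu,hrnp] -> 7 lines: cxita ymir eit wzqgu hrnp qqx hygl
Hunk 4: at line 2 remove [wzqgu,hrnp] add [zgm] -> 6 lines: cxita ymir eit zgm qqx hygl
Hunk 5: at line 1 remove [eit,zgm] add [twaf,rbd] -> 6 lines: cxita ymir twaf rbd qqx hygl
Final line 2: ymir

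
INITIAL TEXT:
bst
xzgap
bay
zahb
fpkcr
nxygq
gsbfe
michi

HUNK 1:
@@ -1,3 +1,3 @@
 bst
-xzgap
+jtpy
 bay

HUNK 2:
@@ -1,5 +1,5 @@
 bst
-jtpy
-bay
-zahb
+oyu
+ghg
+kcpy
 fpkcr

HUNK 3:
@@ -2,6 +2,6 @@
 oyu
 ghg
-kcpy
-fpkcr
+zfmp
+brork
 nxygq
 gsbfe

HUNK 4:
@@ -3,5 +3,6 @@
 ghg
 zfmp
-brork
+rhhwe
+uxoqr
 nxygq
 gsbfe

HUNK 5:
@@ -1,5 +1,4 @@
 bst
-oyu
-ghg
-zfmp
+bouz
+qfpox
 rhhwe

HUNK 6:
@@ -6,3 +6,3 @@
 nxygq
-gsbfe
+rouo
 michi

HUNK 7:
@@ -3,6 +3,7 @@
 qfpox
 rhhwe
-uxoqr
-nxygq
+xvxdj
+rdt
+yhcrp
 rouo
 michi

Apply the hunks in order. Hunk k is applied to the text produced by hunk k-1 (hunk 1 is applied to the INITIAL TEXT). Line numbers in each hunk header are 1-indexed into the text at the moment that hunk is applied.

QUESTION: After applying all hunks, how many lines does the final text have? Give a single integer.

Hunk 1: at line 1 remove [xzgap] add [jtpy] -> 8 lines: bst jtpy bay zahb fpkcr nxygq gsbfe michi
Hunk 2: at line 1 remove [jtpy,bay,zahb] add [oyu,ghg,kcpy] -> 8 lines: bst oyu ghg kcpy fpkcr nxygq gsbfe michi
Hunk 3: at line 2 remove [kcpy,fpkcr] add [zfmp,brork] -> 8 lines: bst oyu ghg zfmp brork nxygq gsbfe michi
Hunk 4: at line 3 remove [brork] add [rhhwe,uxoqr] -> 9 lines: bst oyu ghg zfmp rhhwe uxoqr nxygq gsbfe michi
Hunk 5: at line 1 remove [oyu,ghg,zfmp] add [bouz,qfpox] -> 8 lines: bst bouz qfpox rhhwe uxoqr nxygq gsbfe michi
Hunk 6: at line 6 remove [gsbfe] add [rouo] -> 8 lines: bst bouz qfpox rhhwe uxoqr nxygq rouo michi
Hunk 7: at line 3 remove [uxoqr,nxygq] add [xvxdj,rdt,yhcrp] -> 9 lines: bst bouz qfpox rhhwe xvxdj rdt yhcrp rouo michi
Final line count: 9

Answer: 9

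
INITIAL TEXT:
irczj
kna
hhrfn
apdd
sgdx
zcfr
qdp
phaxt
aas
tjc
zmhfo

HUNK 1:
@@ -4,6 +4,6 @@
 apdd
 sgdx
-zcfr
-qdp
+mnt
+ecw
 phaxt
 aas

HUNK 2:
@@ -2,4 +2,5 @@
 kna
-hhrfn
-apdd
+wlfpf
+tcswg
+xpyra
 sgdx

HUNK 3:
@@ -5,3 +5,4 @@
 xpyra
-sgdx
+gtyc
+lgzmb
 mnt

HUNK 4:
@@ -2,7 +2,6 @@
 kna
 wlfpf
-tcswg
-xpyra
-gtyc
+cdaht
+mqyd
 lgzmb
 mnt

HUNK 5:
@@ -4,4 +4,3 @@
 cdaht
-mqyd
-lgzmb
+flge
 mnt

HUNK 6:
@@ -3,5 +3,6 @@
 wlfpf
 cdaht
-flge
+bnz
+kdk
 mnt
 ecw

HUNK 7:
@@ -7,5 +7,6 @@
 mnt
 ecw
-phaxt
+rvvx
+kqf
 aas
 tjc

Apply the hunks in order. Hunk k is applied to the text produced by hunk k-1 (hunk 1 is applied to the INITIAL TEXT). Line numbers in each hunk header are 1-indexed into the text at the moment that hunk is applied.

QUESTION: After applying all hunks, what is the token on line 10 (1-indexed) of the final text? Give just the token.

Answer: kqf

Derivation:
Hunk 1: at line 4 remove [zcfr,qdp] add [mnt,ecw] -> 11 lines: irczj kna hhrfn apdd sgdx mnt ecw phaxt aas tjc zmhfo
Hunk 2: at line 2 remove [hhrfn,apdd] add [wlfpf,tcswg,xpyra] -> 12 lines: irczj kna wlfpf tcswg xpyra sgdx mnt ecw phaxt aas tjc zmhfo
Hunk 3: at line 5 remove [sgdx] add [gtyc,lgzmb] -> 13 lines: irczj kna wlfpf tcswg xpyra gtyc lgzmb mnt ecw phaxt aas tjc zmhfo
Hunk 4: at line 2 remove [tcswg,xpyra,gtyc] add [cdaht,mqyd] -> 12 lines: irczj kna wlfpf cdaht mqyd lgzmb mnt ecw phaxt aas tjc zmhfo
Hunk 5: at line 4 remove [mqyd,lgzmb] add [flge] -> 11 lines: irczj kna wlfpf cdaht flge mnt ecw phaxt aas tjc zmhfo
Hunk 6: at line 3 remove [flge] add [bnz,kdk] -> 12 lines: irczj kna wlfpf cdaht bnz kdk mnt ecw phaxt aas tjc zmhfo
Hunk 7: at line 7 remove [phaxt] add [rvvx,kqf] -> 13 lines: irczj kna wlfpf cdaht bnz kdk mnt ecw rvvx kqf aas tjc zmhfo
Final line 10: kqf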